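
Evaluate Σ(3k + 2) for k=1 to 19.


Σ(3k+2) = 3·Σk + 2·n
= 3·190 + 2·19
= 570 + 38 = 608

Σ = 608


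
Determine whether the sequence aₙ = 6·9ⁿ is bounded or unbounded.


aₙ = 6·9ⁿ → as n→∞, aₙ→∞ (since base 9 > 1)
No finite upper bound exists
The sequence is UNBOUNDED

Unbounded (aₙ → ∞ as n → ∞)


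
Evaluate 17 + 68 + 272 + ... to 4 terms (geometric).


Sₙ = 17×(4^4 - 1)/(4 - 1)
= 17×(256 - 1)/3
= 17×255/3
= 1445

S_4 = 1445


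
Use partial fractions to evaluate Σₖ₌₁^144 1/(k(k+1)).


1/(k(k+1)) = 1/k - 1/(k+1) (partial fractions)
Telescoping: Σ = 1 - 1/145 = 144/145

Sum = 144/145


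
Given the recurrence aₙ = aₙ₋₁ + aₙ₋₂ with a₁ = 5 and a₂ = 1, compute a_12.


Computing iteratively: 5, 1, 6, 7, 13, 20, 33, 53, 86, 139, 225, 364
a_12 = 364

a_12 = 364


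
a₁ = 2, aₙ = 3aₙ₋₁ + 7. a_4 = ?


Computing step by step:
a_1 = 2
a_2 = 13
a_3 = 46
a_4 = 145


a_4 = 145


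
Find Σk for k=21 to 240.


Σₖ₌21^240 k = Σₖ₌₁^240 k − Σₖ₌₁^20 k
= 240·241/2 − 20·21/2
= 28920 − 210 = 28710

Σk = 28710


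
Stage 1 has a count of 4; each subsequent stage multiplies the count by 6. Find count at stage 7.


aₙ = a₁·r^(n-1)
= 4×6^6
= 4×46656
= 186624

a_7 = 186624


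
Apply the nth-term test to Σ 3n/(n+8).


lim(n→∞) 3n/(n+8) = 3/1 = 3  (divide numerator and denominator by n)
lim aₙ = 3 ≠ 0 → series DIVERGES

Diverges (lim aₙ = 3 ≠ 0)


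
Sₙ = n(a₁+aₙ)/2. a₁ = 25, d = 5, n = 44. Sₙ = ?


aₙ = 25 + (44-1)×5 = 240
Sₙ = n(a₁+aₙ)/2 = 44×(25+240)/2
= 44×265/2 = 5830

S_44 = 5830


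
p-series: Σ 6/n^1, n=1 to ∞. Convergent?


p-series test: Σ c/n^p converges if p > 1, diverges if p ≤ 1 (constant c > 0 doesn't affect convergence).
p = 1
1 ≤ 1 → DIVERGES

Diverges (p = 1 ≤ 1)


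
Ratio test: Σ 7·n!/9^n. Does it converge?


aₙ = 7·n!/9^n
a_{n+1}/aₙ = (n+1)!/9^(n+1) × 9^n/n!  (constant 7 cancels)
= (n+1)/9
L = lim(n→∞) (n+1)/9 = ∞
L > 1 → series DIVERGES

Diverges (ratio test: L = ∞ > 1)


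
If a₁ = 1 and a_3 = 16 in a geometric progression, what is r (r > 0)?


r^(n-1) = aₙ/a₁
r^2 = 16/1 = 16
r = 16^(1/2)
= ±4; taking r > 0 gives r = 4

r = 4


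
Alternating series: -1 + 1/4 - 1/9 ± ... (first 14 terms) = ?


S = -1 + 1/4 - 1/9 + 1/16 - 1/25 + 1/36 - 1/49 + 1/64 ± ...
= -0.8201
(Full series converges to -π²/12 ≈ -0.8225)

S_14 = -0.8201


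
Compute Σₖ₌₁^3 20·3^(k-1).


Sₙ = 20×(3^3 - 1)/(3 - 1)
= 20×(27 - 1)/2
= 20×26/2
= 260

S_3 = 260


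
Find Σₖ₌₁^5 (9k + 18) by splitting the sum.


Σ(9k+18) = 9·Σk + 18·n
= 9·15 + 18·5
= 135 + 90 = 225

Σ = 225


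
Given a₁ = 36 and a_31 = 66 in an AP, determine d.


d = (aₙ - a₁)/(n-1)
= (66 - 36)/(31-1)
= 30/30 = 1

d = 1


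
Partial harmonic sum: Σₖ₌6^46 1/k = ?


Σₖ₌6^46 1/k = 1/6 + 1/7 + 1/8 + ... + 1/46
= 2870759322022694467/1345655451257488800
≈ 2.1334

Sum = 2870759322022694467/1345655451257488800 ≈ 2.1334


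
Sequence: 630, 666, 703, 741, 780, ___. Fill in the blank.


Pattern: triangular numbers: n(n+1)/2
Terms: 630, 666, 703, 741, 780
Next term = 820

Next term = 820


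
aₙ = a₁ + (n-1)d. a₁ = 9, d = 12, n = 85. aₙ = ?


aₙ = a₁ + (n-1)d
= 9 + (85-1)×12
= 9 + 1008
= 1017

a_85 = 1017


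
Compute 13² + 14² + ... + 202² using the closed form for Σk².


Σₖ₌13^202 k² = Σₖ₌₁^202 k² − Σₖ₌₁^12 k²
= 202·203·405/6 − 12·13·25/6
= 2767905 − 650 = 2767255

Σk² = 2767255


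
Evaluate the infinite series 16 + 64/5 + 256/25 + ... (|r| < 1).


S∞ = a₁/(1-r) = 16/(1 - 4/5)
= 16/(1/5)
= 80

S∞ = 80


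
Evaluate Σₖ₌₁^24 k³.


n(n+1)/2 = 24×25/2 = 300
Σk³ = 300² = 90000

Σk³ = 90000


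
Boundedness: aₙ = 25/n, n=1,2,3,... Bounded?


a₁ = 25, a₂ = 25/2, a₃ = 25/3, ...
0 < aₙ ≤ 25 for all n ≥ 1
Lower bound: 0, Upper bound: 25
The sequence IS bounded

Bounded (0 < aₙ ≤ 25)


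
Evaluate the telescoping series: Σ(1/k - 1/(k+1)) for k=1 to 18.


Telescoping: adjacent terms cancel.
= 1/1 - 1/19
= 1 - 1/19 = 18/19

Sum = 18/19


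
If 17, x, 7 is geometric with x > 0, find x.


GM = √(17×7) = √119 = 10.9087

GM = 10.9087


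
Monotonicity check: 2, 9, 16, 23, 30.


Differences: 7, 7, 7, 7
All differences > 0 → strictly INCREASING

Monotonically increasing


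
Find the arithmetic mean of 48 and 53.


AM = (48 + 53)/2 = 101/2 = 50.5

AM = 50.5


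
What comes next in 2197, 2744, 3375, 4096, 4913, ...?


Pattern: perfect cubes: n³
Terms: 2197, 2744, 3375, 4096, 4913
Next term = 5832

Next term = 5832


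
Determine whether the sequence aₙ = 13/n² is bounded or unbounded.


a₁ = 13, a₂ = 13/4, a₃ = 13/9, ...
0 < aₙ ≤ 13 for all n ≥ 1
The sequence IS bounded

Bounded (0 < aₙ ≤ 13)


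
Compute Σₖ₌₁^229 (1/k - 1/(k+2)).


Telescoping with gap 2: two head and two tail terms survive.
= (1 + 1/2) - (1/230 + 1/231)
= 3/2 - 1/230 - 1/231 = 39617/26565

Sum = 39617/26565


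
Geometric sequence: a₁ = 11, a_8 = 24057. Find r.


r^(n-1) = aₙ/a₁
r^7 = 24057/11 = 2187
r = 2187^(1/7)
= 3

r = 3


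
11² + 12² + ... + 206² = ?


Σₖ₌11^206 k² = Σₖ₌₁^206 k² − Σₖ₌₁^10 k²
= 206·207·413/6 − 10·11·21/6
= 2935191 − 385 = 2934806

Σk² = 2934806


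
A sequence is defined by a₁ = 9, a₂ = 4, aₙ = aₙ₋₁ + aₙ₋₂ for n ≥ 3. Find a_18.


Computing iteratively: 9, 4, 13, 17, 30, 47, 77, 124, 201, 325, 526, 851, ...
a_18 = 15271

a_18 = 15271


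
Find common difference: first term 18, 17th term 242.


d = (aₙ - a₁)/(n-1)
= (242 - 18)/(17-1)
= 224/16 = 14

d = 14


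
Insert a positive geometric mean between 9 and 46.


GM = √(9×46) = √414 = 20.347

GM = 20.347


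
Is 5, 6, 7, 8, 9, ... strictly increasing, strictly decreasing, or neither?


Differences: 1, 1, 1, 1
All differences > 0 → strictly INCREASING

Monotonically increasing


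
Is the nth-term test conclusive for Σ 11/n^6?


lim(n→∞) 11/n^6 = 0
lim aₙ = 0 → nth-term test is INCONCLUSIVE
(Need other tests; this is actually a convergent p-series with p=6 > 1)

Inconclusive (lim aₙ = 0; need another test)


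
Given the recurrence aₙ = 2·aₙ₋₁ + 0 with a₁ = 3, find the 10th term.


Computing step by step:
a_1 = 3
a_2 = 6
a_3 = 12
a_4 = 24
a_5 = 48
a_6 = 96
a_7 = 192
a_8 = 384
a_9 = 768
a_10 = 1536


a_10 = 1536


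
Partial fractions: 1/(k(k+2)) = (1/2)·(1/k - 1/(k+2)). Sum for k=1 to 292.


1/(k(k+2)) = (1/2)·(1/k - 1/(k+2)) (partial fractions)
Telescoping: Σ = (1/2)·(1 + 1/2 - 1/293 - 1/294) = 64313/86142

Sum = 64313/86142


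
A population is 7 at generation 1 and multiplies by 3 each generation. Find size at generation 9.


aₙ = a₁·r^(n-1)
= 7×3^8
= 7×6561
= 45927

a_9 = 45927


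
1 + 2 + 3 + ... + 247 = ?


n(n+1)/2 = 247×248/2 = 61256/2 = 30628

Σk = 30628


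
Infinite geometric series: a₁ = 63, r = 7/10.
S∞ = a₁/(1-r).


S∞ = a₁/(1-r) = 63/(1 - 7/10)
= 63/(3/10)
= 210

S∞ = 210


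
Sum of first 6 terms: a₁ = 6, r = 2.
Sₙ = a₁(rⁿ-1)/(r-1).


Sₙ = 6×(2^6 - 1)/(2 - 1)
= 6×(64 - 1)/1
= 6×63/1
= 378

S_6 = 378


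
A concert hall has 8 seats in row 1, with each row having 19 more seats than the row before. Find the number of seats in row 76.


aₙ = a₁ + (n-1)d
= 8 + (76-1)×19
= 8 + 1425
= 1433

a_76 = 1433


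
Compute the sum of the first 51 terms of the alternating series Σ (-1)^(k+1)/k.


S = 1 - 1/2 + 1/3 - 1/4 + 1/5 - 1/6 + 1/7 - 1/8 ± ...
= 0.7029
(Full series converges to +ln(2) ≈ +0.6931)

S_51 = 0.7029


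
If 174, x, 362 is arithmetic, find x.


AM = (174 + 362)/2 = 536/2 = 268

AM = 268


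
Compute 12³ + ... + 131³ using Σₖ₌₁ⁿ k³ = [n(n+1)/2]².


Σₖ₌12^131 k³ = [131·132/2]² − [11·12/2]²
= 74753316 − 4356 = 74748960

Σk³ = 74748960


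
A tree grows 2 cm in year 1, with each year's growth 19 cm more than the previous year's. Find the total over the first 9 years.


aₙ = 2 + (9-1)×19 = 154
Sₙ = n(a₁+aₙ)/2 = 9×(2+154)/2
= 9×156/2 = 702

S_9 = 702


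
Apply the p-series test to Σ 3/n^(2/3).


p-series test: Σ c/n^p converges if p > 1, diverges if p ≤ 1 (constant c > 0 doesn't affect convergence).
p = 2/3
2/3 ≤ 1 → DIVERGES

Diverges (p = 2/3 ≤ 1)


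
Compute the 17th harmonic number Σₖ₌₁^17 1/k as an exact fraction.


H_17 = 1/1 + 1/2 + 1/3 + ... + 1/17
= 42142223/12252240
≈ 3.4396

H_17 = 42142223/12252240 ≈ 3.4396


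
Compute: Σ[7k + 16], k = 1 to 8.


Σ(7k+16) = 7·Σk + 16·n
= 7·36 + 16·8
= 252 + 128 = 380

Σ = 380


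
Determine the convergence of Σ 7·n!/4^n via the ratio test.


aₙ = 7·n!/4^n
a_{n+1}/aₙ = (n+1)!/4^(n+1) × 4^n/n!  (constant 7 cancels)
= (n+1)/4
L = lim(n→∞) (n+1)/4 = ∞
L > 1 → series DIVERGES

Diverges (ratio test: L = ∞ > 1)


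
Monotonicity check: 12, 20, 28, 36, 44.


Differences: 8, 8, 8, 8
All differences > 0 → strictly INCREASING

Monotonically increasing


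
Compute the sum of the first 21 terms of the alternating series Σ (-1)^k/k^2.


S = -1 + 1/4 - 1/9 + 1/16 - 1/25 + 1/36 - 1/49 + 1/64 ± ...
= -0.8235
(Full series converges to -π²/12 ≈ -0.8225)

S_21 = -0.8235


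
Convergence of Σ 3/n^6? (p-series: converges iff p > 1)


p-series test: Σ c/n^p converges if p > 1, diverges if p ≤ 1 (constant c > 0 doesn't affect convergence).
p = 6
6 > 1 → CONVERGES

Converges (p = 6 > 1)


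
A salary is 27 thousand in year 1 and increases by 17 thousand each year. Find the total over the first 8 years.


aₙ = 27 + (8-1)×17 = 146
Sₙ = n(a₁+aₙ)/2 = 8×(27+146)/2
= 8×173/2 = 692

S_8 = 692


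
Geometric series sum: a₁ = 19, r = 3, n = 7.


Sₙ = 19×(3^7 - 1)/(3 - 1)
= 19×(2187 - 1)/2
= 19×2186/2
= 20767

S_7 = 20767


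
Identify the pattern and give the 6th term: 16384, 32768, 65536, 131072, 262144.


Pattern: powers of 2: 2ⁿ
Terms: 16384, 32768, 65536, 131072, 262144
Next term = 524288

Next term = 524288


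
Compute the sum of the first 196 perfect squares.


n = 196
n(n+1)(2n+1)/6 = 196×197×393/6
= 15174516/6 = 2529086

Σk² = 2529086


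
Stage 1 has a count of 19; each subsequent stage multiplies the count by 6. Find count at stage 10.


aₙ = a₁·r^(n-1)
= 19×6^9
= 19×10077696
= 191476224

a_10 = 191476224


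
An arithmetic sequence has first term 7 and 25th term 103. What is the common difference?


d = (aₙ - a₁)/(n-1)
= (103 - 7)/(25-1)
= 96/24 = 4

d = 4


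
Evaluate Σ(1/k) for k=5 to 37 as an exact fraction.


Σₖ₌5^37 1/k = 1/5 + 1/6 + 1/7 + ... + 1/37
= 1028880000236833/485721041551200
≈ 2.1183

Sum = 1028880000236833/485721041551200 ≈ 2.1183


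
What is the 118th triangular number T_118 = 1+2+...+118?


n(n+1)/2 = 118×119/2 = 14042/2 = 7021

Σk = 7021


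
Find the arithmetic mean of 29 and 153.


AM = (29 + 153)/2 = 182/2 = 91

AM = 91


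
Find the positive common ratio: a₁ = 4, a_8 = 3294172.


r^(n-1) = aₙ/a₁
r^7 = 3294172/4 = 823543
r = 823543^(1/7)
= 7

r = 7


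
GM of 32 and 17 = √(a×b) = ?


GM = √(32×17) = √544 = 23.3238

GM = 23.3238


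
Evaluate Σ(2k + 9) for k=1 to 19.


Σ(2k+9) = 2·Σk + 9·n
= 2·190 + 9·19
= 380 + 171 = 551

Σ = 551


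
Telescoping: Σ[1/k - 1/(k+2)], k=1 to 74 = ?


Telescoping with gap 2: two head and two tail terms survive.
= (1 + 1/2) - (1/75 + 1/76)
= 3/2 - 1/75 - 1/76 = 8399/5700

Sum = 8399/5700


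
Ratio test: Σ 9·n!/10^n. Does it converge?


aₙ = 9·n!/10^n
a_{n+1}/aₙ = (n+1)!/10^(n+1) × 10^n/n!  (constant 9 cancels)
= (n+1)/10
L = lim(n→∞) (n+1)/10 = ∞
L > 1 → series DIVERGES

Diverges (ratio test: L = ∞ > 1)


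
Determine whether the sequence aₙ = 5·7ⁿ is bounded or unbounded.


aₙ = 5·7ⁿ → as n→∞, aₙ→∞ (since base 7 > 1)
No finite upper bound exists
The sequence is UNBOUNDED

Unbounded (aₙ → ∞ as n → ∞)


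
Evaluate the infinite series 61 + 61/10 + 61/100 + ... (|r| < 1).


S∞ = a₁/(1-r) = 61/(1 - 1/10)
= 61/(9/10)
= 610/9

S∞ = 610/9


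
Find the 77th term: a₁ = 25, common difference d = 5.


aₙ = a₁ + (n-1)d
= 25 + (77-1)×5
= 25 + 380
= 405

a_77 = 405


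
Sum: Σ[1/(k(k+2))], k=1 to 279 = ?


1/(k(k+2)) = (1/2)·(1/k - 1/(k+2)) (partial fractions)
Telescoping: Σ = (1/2)·(1 + 1/2 - 1/280 - 1/281) = 117459/157360

Sum = 117459/157360


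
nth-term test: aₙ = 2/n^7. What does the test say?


lim(n→∞) 2/n^7 = 0
lim aₙ = 0 → nth-term test is INCONCLUSIVE
(Need other tests; this is actually a convergent p-series with p=7 > 1)

Inconclusive (lim aₙ = 0; need another test)


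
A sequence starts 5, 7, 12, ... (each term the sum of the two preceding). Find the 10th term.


Computing iteratively: 5, 7, 12, 19, 31, 50, 81, 131, 212, 343
a_10 = 343

a_10 = 343


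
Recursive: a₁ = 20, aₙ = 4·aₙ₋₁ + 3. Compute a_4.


Computing step by step:
a_1 = 20
a_2 = 83
a_3 = 335
a_4 = 1343


a_4 = 1343


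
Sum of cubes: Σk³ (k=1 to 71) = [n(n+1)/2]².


n(n+1)/2 = 71×72/2 = 2556
Σk³ = 2556² = 6533136

Σk³ = 6533136


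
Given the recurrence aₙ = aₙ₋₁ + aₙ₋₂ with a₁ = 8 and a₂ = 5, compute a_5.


Computing iteratively: 8, 5, 13, 18, 31
a_5 = 31

a_5 = 31


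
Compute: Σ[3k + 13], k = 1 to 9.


Σ(3k+13) = 3·Σk + 13·n
= 3·45 + 13·9
= 135 + 117 = 252

Σ = 252


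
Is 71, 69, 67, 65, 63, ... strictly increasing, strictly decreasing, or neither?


Differences: -2, -2, -2, -2
All differences < 0 → strictly DECREASING

Monotonically decreasing


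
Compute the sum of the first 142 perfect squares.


n = 142
n(n+1)(2n+1)/6 = 142×143×285/6
= 5787210/6 = 964535

Σk² = 964535


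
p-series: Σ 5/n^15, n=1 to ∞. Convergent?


p-series test: Σ c/n^p converges if p > 1, diverges if p ≤ 1 (constant c > 0 doesn't affect convergence).
p = 15
15 > 1 → CONVERGES

Converges (p = 15 > 1)


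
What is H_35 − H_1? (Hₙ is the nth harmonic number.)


Σₖ₌2^35 1/k = 1/2 + 1/3 + 1/4 + ... + 1/35
= 41309674280509/13127595717600
≈ 3.1468

Sum = 41309674280509/13127595717600 ≈ 3.1468


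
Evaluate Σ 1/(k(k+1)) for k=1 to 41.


1/(k(k+1)) = 1/k - 1/(k+1) (partial fractions)
Telescoping: Σ = 1 - 1/42 = 41/42

Sum = 41/42


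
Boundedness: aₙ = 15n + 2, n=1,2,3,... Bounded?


aₙ = 15n + 2 → as n→∞, aₙ→∞
No finite upper bound exists
The sequence is UNBOUNDED

Unbounded (aₙ → ∞ as n → ∞)


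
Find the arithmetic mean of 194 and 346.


AM = (194 + 346)/2 = 540/2 = 270

AM = 270


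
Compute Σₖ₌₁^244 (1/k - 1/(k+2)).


Telescoping with gap 2: two head and two tail terms survive.
= (1 + 1/2) - (1/245 + 1/246)
= 3/2 - 1/245 - 1/246 = 44957/30135

Sum = 44957/30135


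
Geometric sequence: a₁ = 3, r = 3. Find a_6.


aₙ = a₁·r^(n-1)
= 3×3^5
= 3×243
= 729

a_6 = 729


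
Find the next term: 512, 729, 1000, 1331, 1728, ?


Pattern: perfect cubes: n³
Terms: 512, 729, 1000, 1331, 1728
Next term = 2197

Next term = 2197


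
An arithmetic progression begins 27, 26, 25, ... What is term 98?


aₙ = a₁ + (n-1)d
= 27 + (98-1)×-1
= 27 - 97
= -70

a_98 = -70


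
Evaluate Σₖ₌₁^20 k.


n(n+1)/2 = 20×21/2 = 420/2 = 210

Σk = 210


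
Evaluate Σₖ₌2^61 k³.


Σₖ₌2^61 k³ = [61·62/2]² − [1·2/2]²
= 3575881 − 1 = 3575880

Σk³ = 3575880


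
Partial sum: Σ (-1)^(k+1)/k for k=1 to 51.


S = 1 - 1/2 + 1/3 - 1/4 + 1/5 - 1/6 + 1/7 - 1/8 ± ...
= 0.7029
(Full series converges to +ln(2) ≈ +0.6931)

S_51 = 0.7029


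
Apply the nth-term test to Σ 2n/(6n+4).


lim(n→∞) 2n/(6n+4) = 2/6 = 1/3  (divide numerator and denominator by n)
lim aₙ = 1/3 ≠ 0 → series DIVERGES

Diverges (lim aₙ = 1/3 ≠ 0)


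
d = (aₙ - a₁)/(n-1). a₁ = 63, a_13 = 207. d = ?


d = (aₙ - a₁)/(n-1)
= (207 - 63)/(13-1)
= 144/12 = 12

d = 12


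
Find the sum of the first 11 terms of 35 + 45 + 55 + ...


aₙ = 35 + (11-1)×10 = 135
Sₙ = n(a₁+aₙ)/2 = 11×(35+135)/2
= 11×170/2 = 935

S_11 = 935


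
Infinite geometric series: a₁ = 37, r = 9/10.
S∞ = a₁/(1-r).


S∞ = a₁/(1-r) = 37/(1 - 9/10)
= 37/(1/10)
= 370

S∞ = 370


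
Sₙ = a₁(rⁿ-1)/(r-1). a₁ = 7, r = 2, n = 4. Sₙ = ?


Sₙ = 7×(2^4 - 1)/(2 - 1)
= 7×(16 - 1)/1
= 7×15/1
= 105

S_4 = 105


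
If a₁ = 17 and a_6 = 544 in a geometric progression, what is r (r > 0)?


r^(n-1) = aₙ/a₁
r^5 = 544/17 = 32
r = 32^(1/5)
= 2

r = 2


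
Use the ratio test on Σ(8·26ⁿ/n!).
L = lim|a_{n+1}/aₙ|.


aₙ = 8·26^n/n!
a_{n+1}/aₙ = 26^(n+1)/(n+1)! × n!/26^n  (constant 8 cancels)
= 26/(n+1)
L = lim(n→∞) 26/(n+1) = 0
L < 1 → series CONVERGES

Converges (ratio test: L = 0 < 1)


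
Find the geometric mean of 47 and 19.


GM = √(47×19) = √893 = 29.8831

GM = 29.8831


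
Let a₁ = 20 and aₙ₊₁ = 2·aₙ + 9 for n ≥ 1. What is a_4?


Computing step by step:
a_1 = 20
a_2 = 49
a_3 = 107
a_4 = 223


a_4 = 223


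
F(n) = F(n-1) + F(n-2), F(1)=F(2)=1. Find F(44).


Fibonacci sequence: 1, 1, 2, 3, 5, 8, 13, 21, 34, 55, 89, ...
F(44) = 701408733

F(44) = 701408733


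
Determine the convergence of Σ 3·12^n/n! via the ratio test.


aₙ = 3·12^n/n!
a_{n+1}/aₙ = 12^(n+1)/(n+1)! × n!/12^n  (constant 3 cancels)
= 12/(n+1)
L = lim(n→∞) 12/(n+1) = 0
L < 1 → series CONVERGES

Converges (ratio test: L = 0 < 1)


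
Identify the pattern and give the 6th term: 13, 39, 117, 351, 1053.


Pattern: geometric (r=3)
Terms: 13, 39, 117, 351, 1053
Next term = 3159

Next term = 3159


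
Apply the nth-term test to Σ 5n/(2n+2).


lim(n→∞) 5n/(2n+2) = 5/2 = 5/2  (divide numerator and denominator by n)
lim aₙ = 5/2 ≠ 0 → series DIVERGES

Diverges (lim aₙ = 5/2 ≠ 0)


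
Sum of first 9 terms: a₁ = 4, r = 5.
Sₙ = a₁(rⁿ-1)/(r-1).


Sₙ = 4×(5^9 - 1)/(5 - 1)
= 4×(1953125 - 1)/4
= 4×1953124/4
= 1953124

S_9 = 1953124


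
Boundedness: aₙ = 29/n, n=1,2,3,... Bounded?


a₁ = 29, a₂ = 29/2, a₃ = 29/3, ...
0 < aₙ ≤ 29 for all n ≥ 1
Lower bound: 0, Upper bound: 29
The sequence IS bounded

Bounded (0 < aₙ ≤ 29)


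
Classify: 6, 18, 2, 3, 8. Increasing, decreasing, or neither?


Differences: 12, -16, 1, 5
Difference at position 1 is +12 (> 0) but position 2 is -16 (< 0) — sequence both rises and falls
→ NOT monotonic

Not monotonic


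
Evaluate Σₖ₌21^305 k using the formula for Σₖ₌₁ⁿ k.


Σₖ₌21^305 k = Σₖ₌₁^305 k − Σₖ₌₁^20 k
= 305·306/2 − 20·21/2
= 46665 − 210 = 46455

Σk = 46455


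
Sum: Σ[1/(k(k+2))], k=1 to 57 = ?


1/(k(k+2)) = (1/2)·(1/k - 1/(k+2)) (partial fractions)
Telescoping: Σ = (1/2)·(1 + 1/2 - 1/58 - 1/59) = 1254/1711

Sum = 1254/1711


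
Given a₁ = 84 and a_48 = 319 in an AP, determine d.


d = (aₙ - a₁)/(n-1)
= (319 - 84)/(48-1)
= 235/47 = 5

d = 5


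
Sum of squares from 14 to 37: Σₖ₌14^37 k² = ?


Σₖ₌14^37 k² = Σₖ₌₁^37 k² − Σₖ₌₁^13 k²
= 37·38·75/6 − 13·14·27/6
= 17575 − 819 = 16756

Σk² = 16756


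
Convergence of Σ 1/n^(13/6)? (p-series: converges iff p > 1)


p-series test: Σ c/n^p converges if p > 1, diverges if p ≤ 1 (constant c > 0 doesn't affect convergence).
p = 13/6
13/6 > 1 → CONVERGES

Converges (p = 13/6 > 1)


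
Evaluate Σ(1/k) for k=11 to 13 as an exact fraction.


Σₖ₌11^13 1/k = 1/11 + 1/12 + 1/13
= 431/1716
≈ 0.2512

Sum = 431/1716 ≈ 0.2512


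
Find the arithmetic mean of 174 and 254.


AM = (174 + 254)/2 = 428/2 = 214

AM = 214


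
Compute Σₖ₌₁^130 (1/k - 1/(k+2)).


Telescoping with gap 2: two head and two tail terms survive.
= (1 + 1/2) - (1/131 + 1/132)
= 3/2 - 1/131 - 1/132 = 25675/17292

Sum = 25675/17292


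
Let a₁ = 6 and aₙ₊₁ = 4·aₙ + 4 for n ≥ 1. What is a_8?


Computing step by step:
a_1 = 6
a_2 = 28
a_3 = 116
a_4 = 468
a_5 = 1876
a_6 = 7508
a_7 = 30036
a_8 = 120148


a_8 = 120148


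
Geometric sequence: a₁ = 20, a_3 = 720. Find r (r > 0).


r^(n-1) = aₙ/a₁
r^2 = 720/20 = 36
r = 36^(1/2)
= ±6; taking r > 0 gives r = 6

r = 6


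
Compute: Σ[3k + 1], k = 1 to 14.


Σ(3k+1) = 3·Σk + 1·n
= 3·105 + 1·14
= 315 + 14 = 329

Σ = 329


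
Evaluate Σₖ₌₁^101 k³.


n(n+1)/2 = 101×102/2 = 5151
Σk³ = 5151² = 26532801

Σk³ = 26532801


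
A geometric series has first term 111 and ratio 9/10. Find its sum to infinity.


S∞ = a₁/(1-r) = 111/(1 - 9/10)
= 111/(1/10)
= 1110

S∞ = 1110


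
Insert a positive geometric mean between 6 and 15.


GM = √(6×15) = √90 = 9.4868

GM = 9.4868


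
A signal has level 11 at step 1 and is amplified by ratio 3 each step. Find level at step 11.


aₙ = a₁·r^(n-1)
= 11×3^10
= 11×59049
= 649539

a_11 = 649539


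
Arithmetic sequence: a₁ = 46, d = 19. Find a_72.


aₙ = a₁ + (n-1)d
= 46 + (72-1)×19
= 46 + 1349
= 1395

a_72 = 1395


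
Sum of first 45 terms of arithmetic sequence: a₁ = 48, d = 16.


aₙ = 48 + (45-1)×16 = 752
Sₙ = n(a₁+aₙ)/2 = 45×(48+752)/2
= 45×800/2 = 18000

S_45 = 18000


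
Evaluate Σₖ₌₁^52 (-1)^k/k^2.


S = -1 + 1/4 - 1/9 + 1/16 - 1/25 + 1/36 - 1/49 + 1/64 ± ...
= -0.8223
(Full series converges to -π²/12 ≈ -0.8225)

S_52 = -0.8223


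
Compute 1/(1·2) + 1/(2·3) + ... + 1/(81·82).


1/(k(k+1)) = 1/k - 1/(k+1) (partial fractions)
Telescoping: Σ = 1 - 1/82 = 81/82

Sum = 81/82


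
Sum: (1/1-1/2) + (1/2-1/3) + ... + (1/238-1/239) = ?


Telescoping: adjacent terms cancel.
= 1/1 - 1/239
= 1 - 1/239 = 238/239

Sum = 238/239


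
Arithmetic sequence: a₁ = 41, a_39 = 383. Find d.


d = (aₙ - a₁)/(n-1)
= (383 - 41)/(39-1)
= 342/38 = 9

d = 9


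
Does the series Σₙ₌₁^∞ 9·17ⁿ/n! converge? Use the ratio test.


aₙ = 9·17^n/n!
a_{n+1}/aₙ = 17^(n+1)/(n+1)! × n!/17^n  (constant 9 cancels)
= 17/(n+1)
L = lim(n→∞) 17/(n+1) = 0
L < 1 → series CONVERGES

Converges (ratio test: L = 0 < 1)


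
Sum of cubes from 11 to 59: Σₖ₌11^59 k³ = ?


Σₖ₌11^59 k³ = [59·60/2]² − [10·11/2]²
= 3132900 − 3025 = 3129875

Σk³ = 3129875


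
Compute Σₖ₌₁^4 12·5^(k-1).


Sₙ = 12×(5^4 - 1)/(5 - 1)
= 12×(625 - 1)/4
= 12×624/4
= 1872

S_4 = 1872


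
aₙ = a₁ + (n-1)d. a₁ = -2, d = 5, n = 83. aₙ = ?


aₙ = a₁ + (n-1)d
= -2 + (83-1)×5
= -2 + 410
= 408

a_83 = 408


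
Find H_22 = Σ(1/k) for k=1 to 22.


H_22 = 1/1 + 1/2 + 1/3 + ... + 1/22
= 19093197/5173168
≈ 3.6908

H_22 = 19093197/5173168 ≈ 3.6908


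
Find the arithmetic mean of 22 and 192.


AM = (22 + 192)/2 = 214/2 = 107

AM = 107


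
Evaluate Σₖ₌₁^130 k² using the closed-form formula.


n = 130
n(n+1)(2n+1)/6 = 130×131×261/6
= 4444830/6 = 740805

Σk² = 740805


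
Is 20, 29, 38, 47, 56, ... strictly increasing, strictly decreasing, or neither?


Differences: 9, 9, 9, 9
All differences > 0 → strictly INCREASING

Monotonically increasing


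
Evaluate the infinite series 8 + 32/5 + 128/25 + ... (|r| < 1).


S∞ = a₁/(1-r) = 8/(1 - 4/5)
= 8/(1/5)
= 40

S∞ = 40


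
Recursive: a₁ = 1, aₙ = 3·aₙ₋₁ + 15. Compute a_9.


Computing step by step:
a_1 = 1
a_2 = 18
a_3 = 69
a_4 = 222
a_5 = 681
a_6 = 2058
a_7 = 6189
a_8 = 18582
a_9 = 55761


a_9 = 55761


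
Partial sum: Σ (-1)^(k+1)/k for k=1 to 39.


S = 1 - 1/2 + 1/3 - 1/4 + 1/5 - 1/6 + 1/7 - 1/8 ± ...
= 0.7058
(Full series converges to +ln(2) ≈ +0.6931)

S_39 = 0.7058


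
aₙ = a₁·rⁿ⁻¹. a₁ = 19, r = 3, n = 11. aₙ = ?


aₙ = a₁·r^(n-1)
= 19×3^10
= 19×59049
= 1121931

a_11 = 1121931


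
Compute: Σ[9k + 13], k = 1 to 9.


Σ(9k+13) = 9·Σk + 13·n
= 9·45 + 13·9
= 405 + 117 = 522

Σ = 522


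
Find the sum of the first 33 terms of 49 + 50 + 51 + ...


aₙ = 49 + (33-1)×1 = 81
Sₙ = n(a₁+aₙ)/2 = 33×(49+81)/2
= 33×130/2 = 2145

S_33 = 2145


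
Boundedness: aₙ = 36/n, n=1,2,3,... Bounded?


a₁ = 36, a₂ = 36/2, a₃ = 36/3, ...
0 < aₙ ≤ 36 for all n ≥ 1
Lower bound: 0, Upper bound: 36
The sequence IS bounded

Bounded (0 < aₙ ≤ 36)


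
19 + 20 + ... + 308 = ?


Σₖ₌19^308 k = Σₖ₌₁^308 k − Σₖ₌₁^18 k
= 308·309/2 − 18·19/2
= 47586 − 171 = 47415

Σk = 47415


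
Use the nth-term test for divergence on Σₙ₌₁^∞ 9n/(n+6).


lim(n→∞) 9n/(n+6) = 9/1 = 9  (divide numerator and denominator by n)
lim aₙ = 9 ≠ 0 → series DIVERGES

Diverges (lim aₙ = 9 ≠ 0)


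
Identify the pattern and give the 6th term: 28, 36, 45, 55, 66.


Pattern: triangular numbers: n(n+1)/2
Terms: 28, 36, 45, 55, 66
Next term = 78

Next term = 78


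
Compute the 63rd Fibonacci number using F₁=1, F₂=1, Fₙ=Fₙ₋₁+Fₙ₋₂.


Fibonacci sequence: 1, 1, 2, 3, 5, 8, 13, 21, 34, 55, 89, ...
F(63) = 6557470319842

F(63) = 6557470319842


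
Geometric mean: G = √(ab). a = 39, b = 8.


GM = √(39×8) = √312 = 17.6635

GM = 17.6635


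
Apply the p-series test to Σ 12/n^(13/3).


p-series test: Σ c/n^p converges if p > 1, diverges if p ≤ 1 (constant c > 0 doesn't affect convergence).
p = 13/3
13/3 > 1 → CONVERGES

Converges (p = 13/3 > 1)


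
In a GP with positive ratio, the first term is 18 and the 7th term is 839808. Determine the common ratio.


r^(n-1) = aₙ/a₁
r^6 = 839808/18 = 46656
r = 46656^(1/6)
= ±6; taking r > 0 gives r = 6

r = 6


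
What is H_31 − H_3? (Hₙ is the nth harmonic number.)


Σₖ₌4^31 1/k = 1/4 + 1/5 + 1/6 + ... + 1/31
= 158404333811557/72201776446800
≈ 2.1939

Sum = 158404333811557/72201776446800 ≈ 2.1939


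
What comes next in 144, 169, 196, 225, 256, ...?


Pattern: perfect squares: n²
Terms: 144, 169, 196, 225, 256
Next term = 289

Next term = 289


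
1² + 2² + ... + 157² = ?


n = 157
n(n+1)(2n+1)/6 = 157×158×315/6
= 7813890/6 = 1302315

Σk² = 1302315


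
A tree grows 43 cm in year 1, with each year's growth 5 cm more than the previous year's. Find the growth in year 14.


aₙ = a₁ + (n-1)d
= 43 + (14-1)×5
= 43 + 65
= 108

a_14 = 108


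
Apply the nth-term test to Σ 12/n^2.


lim(n→∞) 12/n^2 = 0
lim aₙ = 0 → nth-term test is INCONCLUSIVE
(Need other tests; this is actually a convergent p-series with p=2 > 1)

Inconclusive (lim aₙ = 0; need another test)


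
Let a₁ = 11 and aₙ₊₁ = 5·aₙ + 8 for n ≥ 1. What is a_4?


Computing step by step:
a_1 = 11
a_2 = 63
a_3 = 323
a_4 = 1623


a_4 = 1623


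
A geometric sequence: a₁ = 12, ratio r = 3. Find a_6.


aₙ = a₁·r^(n-1)
= 12×3^5
= 12×243
= 2916

a_6 = 2916


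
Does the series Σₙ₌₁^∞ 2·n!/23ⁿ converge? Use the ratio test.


aₙ = 2·n!/23^n
a_{n+1}/aₙ = (n+1)!/23^(n+1) × 23^n/n!  (constant 2 cancels)
= (n+1)/23
L = lim(n→∞) (n+1)/23 = ∞
L > 1 → series DIVERGES

Diverges (ratio test: L = ∞ > 1)


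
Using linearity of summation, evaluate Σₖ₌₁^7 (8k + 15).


Σ(8k+15) = 8·Σk + 15·n
= 8·28 + 15·7
= 224 + 105 = 329

Σ = 329


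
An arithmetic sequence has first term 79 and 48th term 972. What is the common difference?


d = (aₙ - a₁)/(n-1)
= (972 - 79)/(48-1)
= 893/47 = 19

d = 19


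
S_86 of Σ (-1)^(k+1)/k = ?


S = 1 - 1/2 + 1/3 - 1/4 + 1/5 - 1/6 + 1/7 - 1/8 ± ...
= 0.6874
(Full series converges to +ln(2) ≈ +0.6931)

S_86 = 0.6874


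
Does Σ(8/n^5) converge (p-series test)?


p-series test: Σ c/n^p converges if p > 1, diverges if p ≤ 1 (constant c > 0 doesn't affect convergence).
p = 5
5 > 1 → CONVERGES

Converges (p = 5 > 1)


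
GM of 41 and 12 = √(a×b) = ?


GM = √(41×12) = √492 = 22.1811

GM = 22.1811


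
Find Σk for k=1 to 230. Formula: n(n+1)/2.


n(n+1)/2 = 230×231/2 = 53130/2 = 26565

Σk = 26565


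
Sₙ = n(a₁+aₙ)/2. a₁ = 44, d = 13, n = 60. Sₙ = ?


aₙ = 44 + (60-1)×13 = 811
Sₙ = n(a₁+aₙ)/2 = 60×(44+811)/2
= 60×855/2 = 25650

S_60 = 25650


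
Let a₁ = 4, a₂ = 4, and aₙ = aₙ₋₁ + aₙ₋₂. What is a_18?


Computing iteratively: 4, 4, 8, 12, 20, 32, 52, 84, 136, 220, 356, 576, ...
a_18 = 10336

a_18 = 10336


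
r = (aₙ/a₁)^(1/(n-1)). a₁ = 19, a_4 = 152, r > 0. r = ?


r^(n-1) = aₙ/a₁
r^3 = 152/19 = 8
r = 8^(1/3)
= 2

r = 2


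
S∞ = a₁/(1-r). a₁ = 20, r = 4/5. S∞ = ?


S∞ = a₁/(1-r) = 20/(1 - 4/5)
= 20/(1/5)
= 100

S∞ = 100


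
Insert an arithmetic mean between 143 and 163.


AM = (143 + 163)/2 = 306/2 = 153

AM = 153


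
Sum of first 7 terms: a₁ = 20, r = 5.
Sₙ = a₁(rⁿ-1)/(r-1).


Sₙ = 20×(5^7 - 1)/(5 - 1)
= 20×(78125 - 1)/4
= 20×78124/4
= 390620

S_7 = 390620


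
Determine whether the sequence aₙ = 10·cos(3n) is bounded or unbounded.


For all n, -1 ≤ cos(3n) ≤ 1, so -10 ≤ 10·cos(3n) ≤ 10
Lower bound: -10, Upper bound: 10
The sequence IS bounded

Bounded (-10 ≤ aₙ ≤ 10)


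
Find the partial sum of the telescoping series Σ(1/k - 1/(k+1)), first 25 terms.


Telescoping: adjacent terms cancel.
= 1/1 - 1/26
= 1 - 1/26 = 25/26

Sum = 25/26


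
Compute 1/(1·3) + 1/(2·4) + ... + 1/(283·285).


1/(k(k+2)) = (1/2)·(1/k - 1/(k+2)) (partial fractions)
Telescoping: Σ = (1/2)·(1 + 1/2 - 1/284 - 1/285) = 120841/161880

Sum = 120841/161880


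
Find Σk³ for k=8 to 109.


Σₖ₌8^109 k³ = [109·110/2]² − [7·8/2]²
= 35940025 − 784 = 35939241

Σk³ = 35939241


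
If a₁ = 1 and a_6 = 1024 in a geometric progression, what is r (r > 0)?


r^(n-1) = aₙ/a₁
r^5 = 1024/1 = 1024
r = 1024^(1/5)
= 4

r = 4


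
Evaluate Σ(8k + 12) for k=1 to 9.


Σ(8k+12) = 8·Σk + 12·n
= 8·45 + 12·9
= 360 + 108 = 468

Σ = 468


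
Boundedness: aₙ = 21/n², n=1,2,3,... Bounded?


a₁ = 21, a₂ = 21/4, a₃ = 21/9, ...
0 < aₙ ≤ 21 for all n ≥ 1
The sequence IS bounded

Bounded (0 < aₙ ≤ 21)


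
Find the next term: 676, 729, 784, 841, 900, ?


Pattern: perfect squares: n²
Terms: 676, 729, 784, 841, 900
Next term = 961

Next term = 961


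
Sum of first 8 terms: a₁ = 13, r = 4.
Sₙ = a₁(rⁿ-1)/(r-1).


Sₙ = 13×(4^8 - 1)/(4 - 1)
= 13×(65536 - 1)/3
= 13×65535/3
= 283985

S_8 = 283985


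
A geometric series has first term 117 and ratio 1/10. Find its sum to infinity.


S∞ = a₁/(1-r) = 117/(1 - 1/10)
= 117/(9/10)
= 130

S∞ = 130


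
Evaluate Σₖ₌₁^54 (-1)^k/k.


S = -1 + 1/2 - 1/3 + 1/4 - 1/5 + 1/6 - 1/7 + 1/8 ± ...
= -0.684
(Full series converges to -ln(2) ≈ -0.6931)

S_54 = -0.684


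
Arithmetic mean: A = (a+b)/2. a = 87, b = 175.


AM = (87 + 175)/2 = 262/2 = 131

AM = 131


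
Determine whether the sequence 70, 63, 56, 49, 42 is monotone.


Differences: -7, -7, -7, -7
All differences < 0 → strictly DECREASING

Monotonically decreasing


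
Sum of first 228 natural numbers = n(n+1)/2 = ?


n(n+1)/2 = 228×229/2 = 52212/2 = 26106

Σk = 26106


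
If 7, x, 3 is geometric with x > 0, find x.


GM = √(7×3) = √21 = 4.5826

GM = 4.5826


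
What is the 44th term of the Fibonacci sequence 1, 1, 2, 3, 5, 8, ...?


Fibonacci sequence: 1, 1, 2, 3, 5, 8, 13, 21, 34, 55, 89, ...
F(44) = 701408733

F(44) = 701408733


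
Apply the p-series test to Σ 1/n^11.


p-series test: Σ c/n^p converges if p > 1, diverges if p ≤ 1 (constant c > 0 doesn't affect convergence).
p = 11
11 > 1 → CONVERGES

Converges (p = 11 > 1)


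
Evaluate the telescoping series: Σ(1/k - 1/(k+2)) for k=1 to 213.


Telescoping with gap 2: two head and two tail terms survive.
= (1 + 1/2) - (1/214 + 1/215)
= 3/2 - 1/214 - 1/215 = 34293/23005

Sum = 34293/23005


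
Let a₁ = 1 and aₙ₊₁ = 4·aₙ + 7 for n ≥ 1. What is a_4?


Computing step by step:
a_1 = 1
a_2 = 11
a_3 = 51
a_4 = 211


a_4 = 211


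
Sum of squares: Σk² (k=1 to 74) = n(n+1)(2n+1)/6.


n = 74
n(n+1)(2n+1)/6 = 74×75×149/6
= 826950/6 = 137825

Σk² = 137825


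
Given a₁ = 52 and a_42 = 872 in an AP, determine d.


d = (aₙ - a₁)/(n-1)
= (872 - 52)/(42-1)
= 820/41 = 20

d = 20


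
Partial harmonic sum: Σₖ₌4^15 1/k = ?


Σₖ₌4^15 1/k = 1/4 + 1/5 + 1/6 + ... + 1/15
= 535097/360360
≈ 1.4849

Sum = 535097/360360 ≈ 1.4849


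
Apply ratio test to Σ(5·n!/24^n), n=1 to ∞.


aₙ = 5·n!/24^n
a_{n+1}/aₙ = (n+1)!/24^(n+1) × 24^n/n!  (constant 5 cancels)
= (n+1)/24
L = lim(n→∞) (n+1)/24 = ∞
L > 1 → series DIVERGES

Diverges (ratio test: L = ∞ > 1)


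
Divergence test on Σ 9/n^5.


lim(n→∞) 9/n^5 = 0
lim aₙ = 0 → nth-term test is INCONCLUSIVE
(Need other tests; this is actually a convergent p-series with p=5 > 1)

Inconclusive (lim aₙ = 0; need another test)


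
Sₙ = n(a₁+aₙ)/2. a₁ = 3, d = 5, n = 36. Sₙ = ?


aₙ = 3 + (36-1)×5 = 178
Sₙ = n(a₁+aₙ)/2 = 36×(3+178)/2
= 36×181/2 = 3258

S_36 = 3258


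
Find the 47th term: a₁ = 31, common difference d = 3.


aₙ = a₁ + (n-1)d
= 31 + (47-1)×3
= 31 + 138
= 169

a_47 = 169


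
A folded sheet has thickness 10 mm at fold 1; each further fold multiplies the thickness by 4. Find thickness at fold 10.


aₙ = a₁·r^(n-1)
= 10×4^9
= 10×262144
= 2621440

a_10 = 2621440


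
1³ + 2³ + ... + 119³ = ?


n(n+1)/2 = 119×120/2 = 7140
Σk³ = 7140² = 50979600

Σk³ = 50979600


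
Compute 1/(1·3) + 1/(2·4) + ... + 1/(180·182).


1/(k(k+2)) = (1/2)·(1/k - 1/(k+2)) (partial fractions)
Telescoping: Σ = (1/2)·(1 + 1/2 - 1/181 - 1/182) = 24525/32942

Sum = 24525/32942


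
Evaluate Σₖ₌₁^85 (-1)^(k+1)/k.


S = 1 - 1/2 + 1/3 - 1/4 + 1/5 - 1/6 + 1/7 - 1/8 ± ...
= 0.699
(Full series converges to +ln(2) ≈ +0.6931)

S_85 = 0.699


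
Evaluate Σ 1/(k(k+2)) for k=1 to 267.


1/(k(k+2)) = (1/2)·(1/k - 1/(k+2)) (partial fractions)
Telescoping: Σ = (1/2)·(1 + 1/2 - 1/268 - 1/269) = 107601/144184

Sum = 107601/144184


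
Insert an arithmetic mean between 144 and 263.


AM = (144 + 263)/2 = 407/2 = 203.5

AM = 203.5


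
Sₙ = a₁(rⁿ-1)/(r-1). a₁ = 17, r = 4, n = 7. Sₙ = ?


Sₙ = 17×(4^7 - 1)/(4 - 1)
= 17×(16384 - 1)/3
= 17×16383/3
= 92837

S_7 = 92837


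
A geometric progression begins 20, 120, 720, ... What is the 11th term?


aₙ = a₁·r^(n-1)
= 20×6^10
= 20×60466176
= 1209323520

a_11 = 1209323520


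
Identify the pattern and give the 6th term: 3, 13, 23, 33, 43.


Pattern: arithmetic (d=10)
Terms: 3, 13, 23, 33, 43
Next term = 53

Next term = 53


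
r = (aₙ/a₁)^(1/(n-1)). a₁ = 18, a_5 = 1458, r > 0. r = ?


r^(n-1) = aₙ/a₁
r^4 = 1458/18 = 81
r = 81^(1/4)
= ±3; taking r > 0 gives r = 3

r = 3


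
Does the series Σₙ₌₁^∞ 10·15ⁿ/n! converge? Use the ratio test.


aₙ = 10·15^n/n!
a_{n+1}/aₙ = 15^(n+1)/(n+1)! × n!/15^n  (constant 10 cancels)
= 15/(n+1)
L = lim(n→∞) 15/(n+1) = 0
L < 1 → series CONVERGES

Converges (ratio test: L = 0 < 1)


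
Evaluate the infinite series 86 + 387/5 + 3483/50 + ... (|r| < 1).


S∞ = a₁/(1-r) = 86/(1 - 9/10)
= 86/(1/10)
= 860

S∞ = 860


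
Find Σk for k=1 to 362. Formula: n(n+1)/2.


n(n+1)/2 = 362×363/2 = 131406/2 = 65703

Σk = 65703


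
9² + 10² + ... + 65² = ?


Σₖ₌9^65 k² = Σₖ₌₁^65 k² − Σₖ₌₁^8 k²
= 65·66·131/6 − 8·9·17/6
= 93665 − 204 = 93461

Σk² = 93461


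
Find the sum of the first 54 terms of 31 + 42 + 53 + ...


aₙ = 31 + (54-1)×11 = 614
Sₙ = n(a₁+aₙ)/2 = 54×(31+614)/2
= 54×645/2 = 17415

S_54 = 17415


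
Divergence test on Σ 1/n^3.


lim(n→∞) 1/n^3 = 0
lim aₙ = 0 → nth-term test is INCONCLUSIVE
(Need other tests; this is actually a convergent p-series with p=3 > 1)

Inconclusive (lim aₙ = 0; need another test)


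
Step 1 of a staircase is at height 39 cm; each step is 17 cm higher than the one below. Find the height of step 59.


aₙ = a₁ + (n-1)d
= 39 + (59-1)×17
= 39 + 986
= 1025

a_59 = 1025


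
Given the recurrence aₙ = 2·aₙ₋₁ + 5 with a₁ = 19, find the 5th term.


Computing step by step:
a_1 = 19
a_2 = 43
a_3 = 91
a_4 = 187
a_5 = 379


a_5 = 379


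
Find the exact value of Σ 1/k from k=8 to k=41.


Σₖ₌8^41 1/k = 1/8 + 1/9 + 1/10 + ... + 1/41
= 4865059788227699/2844937529085600
≈ 1.7101

Sum = 4865059788227699/2844937529085600 ≈ 1.7101


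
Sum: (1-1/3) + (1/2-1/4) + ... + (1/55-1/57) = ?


Telescoping with gap 2: two head and two tail terms survive.
= (1 + 1/2) - (1/56 + 1/57)
= 3/2 - 1/56 - 1/57 = 4675/3192

Sum = 4675/3192


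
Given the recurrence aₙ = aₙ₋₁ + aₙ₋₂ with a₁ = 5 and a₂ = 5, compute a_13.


Computing iteratively: 5, 5, 10, 15, 25, 40, 65, 105, 170, 275, 445, 720, ...
a_13 = 1165

a_13 = 1165


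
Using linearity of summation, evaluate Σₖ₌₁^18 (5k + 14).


Σ(5k+14) = 5·Σk + 14·n
= 5·171 + 14·18
= 855 + 252 = 1107

Σ = 1107


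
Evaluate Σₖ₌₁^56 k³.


n(n+1)/2 = 56×57/2 = 1596
Σk³ = 1596² = 2547216

Σk³ = 2547216


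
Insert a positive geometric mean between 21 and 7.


GM = √(21×7) = √147 = 12.1244

GM = 12.1244


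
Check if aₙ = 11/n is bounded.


a₁ = 11, a₂ = 11/2, a₃ = 11/3, ...
0 < aₙ ≤ 11 for all n ≥ 1
Lower bound: 0, Upper bound: 11
The sequence IS bounded

Bounded (0 < aₙ ≤ 11)


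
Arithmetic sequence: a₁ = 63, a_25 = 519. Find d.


d = (aₙ - a₁)/(n-1)
= (519 - 63)/(25-1)
= 456/24 = 19

d = 19


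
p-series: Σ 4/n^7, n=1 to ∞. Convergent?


p-series test: Σ c/n^p converges if p > 1, diverges if p ≤ 1 (constant c > 0 doesn't affect convergence).
p = 7
7 > 1 → CONVERGES

Converges (p = 7 > 1)


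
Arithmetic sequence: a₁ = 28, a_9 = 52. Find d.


d = (aₙ - a₁)/(n-1)
= (52 - 28)/(9-1)
= 24/8 = 3

d = 3


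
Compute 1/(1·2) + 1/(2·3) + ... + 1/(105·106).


1/(k(k+1)) = 1/k - 1/(k+1) (partial fractions)
Telescoping: Σ = 1 - 1/106 = 105/106

Sum = 105/106


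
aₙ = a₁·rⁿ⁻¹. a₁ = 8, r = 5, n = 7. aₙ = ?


aₙ = a₁·r^(n-1)
= 8×5^6
= 8×15625
= 125000

a_7 = 125000


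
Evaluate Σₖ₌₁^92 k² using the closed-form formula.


n = 92
n(n+1)(2n+1)/6 = 92×93×185/6
= 1582860/6 = 263810

Σk² = 263810


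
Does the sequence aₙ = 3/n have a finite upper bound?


a₁ = 3, a₂ = 3/2, a₃ = 3/3, ...
0 < aₙ ≤ 3 for all n ≥ 1
Lower bound: 0, Upper bound: 3
The sequence IS bounded

Bounded (0 < aₙ ≤ 3)


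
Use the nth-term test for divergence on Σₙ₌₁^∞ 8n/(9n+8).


lim(n→∞) 8n/(9n+8) = 8/9 = 8/9  (divide numerator and denominator by n)
lim aₙ = 8/9 ≠ 0 → series DIVERGES

Diverges (lim aₙ = 8/9 ≠ 0)
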